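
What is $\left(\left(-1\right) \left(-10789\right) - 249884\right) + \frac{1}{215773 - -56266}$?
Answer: $- \frac{65043164704}{272039} \approx -2.391 \cdot 10^{5}$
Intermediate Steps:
$\left(\left(-1\right) \left(-10789\right) - 249884\right) + \frac{1}{215773 - -56266} = \left(10789 - 249884\right) + \frac{1}{215773 + \left(-80177 + 136443\right)} = -239095 + \frac{1}{215773 + 56266} = -239095 + \frac{1}{272039} = - \frac{65043164704}{272039}$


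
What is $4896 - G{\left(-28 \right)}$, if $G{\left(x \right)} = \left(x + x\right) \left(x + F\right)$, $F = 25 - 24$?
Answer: $3384$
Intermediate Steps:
$F = 1$ ($F = 25 - 24 = 1$)
$G{\left(x \right)} = 2 x \left(1 + x\right)$ ($G{\left(x \right)} = \left(x + x\right) \left(x + 1\right) = 2 x \left(1 + x\right)$)
$4896 - G{\left(-28 \right)} = 4896 - 2 \left(-28\right) \left(1 - 28\right) = 4896 - 2 \left(-28\right) \left(-27\right) = 4896 - 1512 = 3384$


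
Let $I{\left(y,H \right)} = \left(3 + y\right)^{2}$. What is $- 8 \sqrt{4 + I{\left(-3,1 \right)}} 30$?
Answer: $-480$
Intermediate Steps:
$- 8 \sqrt{4 + I{\left(-3,1 \right)}} 30 = - 8 \sqrt{4 + \left(3 - 3\right)^{2}} \cdot 30 = - 8 \sqrt{4 + 0^{2}} \cdot 30 = - 8 \sqrt{4 + 0} \cdot 30 = - 8 \sqrt{4} \cdot 30 = \left(-8\right) 2 \cdot 30 = \left(-16\right) 30 = -480$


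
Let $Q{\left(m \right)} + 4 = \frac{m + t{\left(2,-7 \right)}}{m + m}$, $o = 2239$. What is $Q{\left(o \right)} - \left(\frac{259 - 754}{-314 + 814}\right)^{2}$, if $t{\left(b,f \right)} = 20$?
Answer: $- \frac{100209439}{22390000} \approx -4.4756$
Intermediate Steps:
$Q{\left(m \right)} = -4 + \frac{20 + m}{2 m}$ ($Q{\left(m \right)} = -4 + \frac{m + 20}{m + m} = -4 + \frac{20 + m}{2 m}$)
$Q{\left(o \right)} - \left(\frac{259 - 754}{-314 + 814}\right)^{2} = \left(- \frac{7}{2} + \frac{10}{2239}\right) - \left(\frac{259 - 754}{-314 + 814}\right)^{2} = \left(- \frac{7}{2} + 10 \cdot \frac{1}{2239}\right) - \left(- \frac{495}{500}\right)^{2} = \left(- \frac{7}{2} + \frac{10}{2239}\right) - \left(\left(-495\right) \frac{1}{500}\right)^{2} = - \frac{15653}{4478} - \left(- \frac{99}{100}\right)^{2} = - \frac{15653}{4478} - \frac{9801}{10000} = - \frac{100209439}{22390000}$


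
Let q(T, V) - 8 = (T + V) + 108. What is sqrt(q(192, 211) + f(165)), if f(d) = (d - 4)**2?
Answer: 2*sqrt(6610) ≈ 162.60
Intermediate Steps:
f(d) = (-4 + d)**2
q(T, V) = 116 + T + V (q(T, V) = 8 + ((T + V) + 108) = 8 + (108 + T + V) = 116 + T + V)
sqrt(q(192, 211) + f(165)) = sqrt((116 + 192 + 211) + (-4 + 165)**2) = sqrt(519 + 161**2) = sqrt(519 + 25921) = sqrt(26440) = 2*sqrt(6610)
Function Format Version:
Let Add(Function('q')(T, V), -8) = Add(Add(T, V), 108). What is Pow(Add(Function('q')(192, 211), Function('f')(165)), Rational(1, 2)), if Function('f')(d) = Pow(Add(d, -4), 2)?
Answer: Mul(2, Pow(6610, Rational(1, 2))) ≈ 162.60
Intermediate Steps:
Function('f')(d) = Pow(Add(-4, d), 2)
Function('q')(T, V) = Add(116, T, V) (Function('q')(T, V) = Add(8, Add(Add(T, V), 108)) = Add(8, Add(108, T, V)) = Add(116, T, V))
Pow(Add(Function('q')(192, 211), Function('f')(165)), Rational(1, 2)) = Pow(Add(Add(116, 192, 211), Pow(Add(-4, 165), 2)), Rational(1, 2)) = Pow(Add(519, Pow(161, 2)), Rational(1, 2)) = Pow(Add(519, 25921), Rational(1, 2)) = Pow(26440, Rational(1, 2)) = Mul(2, Pow(6610, Rational(1, 2)))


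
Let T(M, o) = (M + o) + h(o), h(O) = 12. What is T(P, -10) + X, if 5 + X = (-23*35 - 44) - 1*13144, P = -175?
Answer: -14171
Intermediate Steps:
X = -13998 (X = -5 + ((-23*35 - 44) - 1*13144) = -5 + ((-805 - 44) - 13144) = -5 + (-849 - 13144) = -5 - 13993 = -13998)
T(M, o) = 12 + M + o (T(M, o) = (M + o) + 12 = 12 + M + o)
T(P, -10) + X = (12 - 175 - 10) - 13998 = -173 - 13998 = -14171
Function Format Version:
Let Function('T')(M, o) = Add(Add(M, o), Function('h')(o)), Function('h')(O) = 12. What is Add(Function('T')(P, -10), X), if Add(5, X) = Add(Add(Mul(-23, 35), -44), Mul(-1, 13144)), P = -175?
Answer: -14171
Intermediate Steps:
X = -13998 (X = Add(-5, Add(Add(Mul(-23, 35), -44), Mul(-1, 13144))) = Add(-5, Add(Add(-805, -44), -13144)) = Add(-5, Add(-849, -13144)) = Add(-5, -13993) = -13998)
Function('T')(M, o) = Add(12, M, o) (Function('T')(M, o) = Add(Add(M, o), 12) = Add(12, M, o))
Add(Function('T')(P, -10), X) = Add(Add(12, -175, -10), -13998) = Add(-173, -13998) = -14171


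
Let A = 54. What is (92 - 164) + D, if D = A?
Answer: -18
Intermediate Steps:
D = 54
(92 - 164) + D = (92 - 164) + 54 = -72 + 54 = -18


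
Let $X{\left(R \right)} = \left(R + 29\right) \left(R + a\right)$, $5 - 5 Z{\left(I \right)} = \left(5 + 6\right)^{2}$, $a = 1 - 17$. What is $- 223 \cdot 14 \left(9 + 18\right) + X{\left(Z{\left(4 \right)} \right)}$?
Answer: $- \frac{2113034}{25} \approx -84521.0$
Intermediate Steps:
$a = -16$ ($a = 1 - 17 = -16$)
$Z{\left(I \right)} = - \frac{116}{5}$ ($Z{\left(I \right)} = 1 - \frac{\left(5 + 6\right)^{2}}{5} = 1 - \frac{11^{2}}{5} = 1 - \frac{121}{5} = - \frac{116}{5}$)
$X{\left(R \right)} = \left(-16 + R\right) \left(29 + R\right)$ ($X{\left(R \right)} = \left(R + 29\right) \left(R - 16\right) = \left(29 + R\right) \left(-16 + R\right) = \left(-16 + R\right) \left(29 + R\right)$)
$- 223 \cdot 14 \left(9 + 18\right) + X{\left(Z{\left(4 \right)} \right)} = - 223 \cdot 14 \left(9 + 18\right) + \left(-464 + \left(- \frac{116}{5}\right)^{2} + 13 \left(- \frac{116}{5}\right)\right) = - 223 \cdot 14 \cdot 27 - \frac{5684}{25} = \left(-223\right) 378 - \frac{5684}{25} = -84294 - \frac{5684}{25} = - \frac{2113034}{25}$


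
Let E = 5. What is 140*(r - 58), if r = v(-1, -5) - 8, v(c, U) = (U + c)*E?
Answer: -13440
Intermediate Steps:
v(c, U) = 5*U + 5*c (v(c, U) = (U + c)*5 = 5*U + 5*c)
r = -38 (r = (5*(-5) + 5*(-1)) - 8 = (-25 - 5) - 8 = -30 - 8 = -38)
140*(r - 58) = 140*(-38 - 58) = 140*(-96) = -13440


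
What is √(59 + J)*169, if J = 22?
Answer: 1521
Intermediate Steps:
√(59 + J)*169 = √(59 + 22)*169 = √81*169 = 9*169 = 1521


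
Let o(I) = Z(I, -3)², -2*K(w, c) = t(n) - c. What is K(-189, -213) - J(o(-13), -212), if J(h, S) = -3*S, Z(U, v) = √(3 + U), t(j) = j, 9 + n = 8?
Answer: -742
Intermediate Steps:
n = -1 (n = -9 + 8 = -1)
K(w, c) = ½ + c/2 (K(w, c) = -(-1 - c)/2 = ½ + c/2)
o(I) = 3 + I (o(I) = (√(3 + I))² = 3 + I)
K(-189, -213) - J(o(-13), -212) = (½ + (½)*(-213)) - (-3)*(-212) = (½ - 213/2) - 1*636 = -106 - 636 = -742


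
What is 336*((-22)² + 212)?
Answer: 233856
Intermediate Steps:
336*((-22)² + 212) = 336*(484 + 212) = 336*696 = 233856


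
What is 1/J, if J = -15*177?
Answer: -1/2655 ≈ -0.00037665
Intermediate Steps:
J = -2655
1/J = 1/(-2655) = -1/2655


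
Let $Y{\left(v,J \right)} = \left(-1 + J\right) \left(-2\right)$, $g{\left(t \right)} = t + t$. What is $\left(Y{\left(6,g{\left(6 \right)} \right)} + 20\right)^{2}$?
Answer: $4$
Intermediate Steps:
$g{\left(t \right)} = 2 t$
$Y{\left(v,J \right)} = 2 - 2 J$
$\left(Y{\left(6,g{\left(6 \right)} \right)} + 20\right)^{2} = \left(\left(2 - 2 \cdot 2 \cdot 6\right) + 20\right)^{2} = \left(\left(2 - 24\right) + 20\right)^{2} = \left(-22 + 20\right)^{2} = \left(-2\right)^{2} = 4$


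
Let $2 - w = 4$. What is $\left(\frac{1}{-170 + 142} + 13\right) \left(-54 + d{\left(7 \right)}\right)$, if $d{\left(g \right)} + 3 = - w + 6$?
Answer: $- \frac{2541}{4} \approx -635.25$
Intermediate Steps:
$w = -2$ ($w = 2 - 4 = -2$)
$d{\left(g \right)} = 5$ ($d{\left(g \right)} = -3 + \left(\left(-1\right) \left(-2\right) + 6\right) = -3 + \left(2 + 6\right) = -3 + 8 = 5$)
$\left(\frac{1}{-170 + 142} + 13\right) \left(-54 + d{\left(7 \right)}\right) = \left(\frac{1}{-170 + 142} + 13\right) \left(-54 + 5\right) = \left(\frac{1}{-28} + 13\right) \left(-49\right) = \left(- \frac{1}{28} + 13\right) \left(-49\right) = \frac{363}{28} \left(-49\right) = - \frac{2541}{4}$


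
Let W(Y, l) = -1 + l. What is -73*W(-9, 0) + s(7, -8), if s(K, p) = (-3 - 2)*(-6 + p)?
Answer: 143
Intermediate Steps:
s(K, p) = 30 - 5*p (s(K, p) = -5*(-6 + p) = 30 - 5*p)
-73*W(-9, 0) + s(7, -8) = -73*(-1 + 0) + (30 - 5*(-8)) = -73*(-1) + (30 + 40) = 73 + 70 = 143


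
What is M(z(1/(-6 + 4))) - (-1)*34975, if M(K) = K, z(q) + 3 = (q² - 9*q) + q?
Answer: 139905/4 ≈ 34976.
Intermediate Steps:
z(q) = -3 + q² - 8*q (z(q) = -3 + ((q² - 9*q) + q) = -3 + (q² - 8*q) = -3 + q² - 8*q)
M(z(1/(-6 + 4))) - (-1)*34975 = (-3 + (1/(-6 + 4))² - 8/(-6 + 4)) - (-1)*34975 = (-3 + (1/(-2))² - 8/(-2)) - 1*(-34975) = (-3 + (-½)² - 8*(-½)) + 34975 = (-3 + ¼ + 4) + 34975 = 5/4 + 34975 = 139905/4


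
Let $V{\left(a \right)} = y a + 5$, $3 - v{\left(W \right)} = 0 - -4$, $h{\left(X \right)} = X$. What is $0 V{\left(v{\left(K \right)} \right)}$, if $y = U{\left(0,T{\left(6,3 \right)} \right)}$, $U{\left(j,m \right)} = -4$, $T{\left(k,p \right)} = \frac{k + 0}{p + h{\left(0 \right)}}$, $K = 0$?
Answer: $0$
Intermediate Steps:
$v{\left(W \right)} = -1$ ($v{\left(W \right)} = 3 - \left(0 - -4\right) = 3 - \left(0 + 4\right) = 3 - 4 = -1$)
$T{\left(k,p \right)} = \frac{k}{p}$ ($T{\left(k,p \right)} = \frac{k + 0}{p + 0} = \frac{k}{p}$)
$y = -4$
$V{\left(a \right)} = 5 - 4 a$ ($V{\left(a \right)} = - 4 a + 5 = 5 - 4 a$)
$0 V{\left(v{\left(K \right)} \right)} = 0 \left(5 - -4\right) = 0 \left(5 + 4\right) = 0 \cdot 9 = 0$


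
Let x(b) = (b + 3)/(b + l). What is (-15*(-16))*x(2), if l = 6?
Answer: 150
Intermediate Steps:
x(b) = (3 + b)/(6 + b) (x(b) = (b + 3)/(b + 6) = (3 + b)/(6 + b))
(-15*(-16))*x(2) = (-15*(-16))*((3 + 2)/(6 + 2)) = 240*(5/8) = 150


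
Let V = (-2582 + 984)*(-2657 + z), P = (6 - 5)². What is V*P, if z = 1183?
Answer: 2355452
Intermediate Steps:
P = 1 (P = 1² = 1)
V = 2355452 (V = (-2582 + 984)*(-2657 + 1183) = -1598*(-1474) = 2355452)
V*P = 2355452*1 = 2355452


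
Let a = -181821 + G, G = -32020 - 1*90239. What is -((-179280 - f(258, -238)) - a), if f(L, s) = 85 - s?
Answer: -124477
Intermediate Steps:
G = -122259 (G = -32020 - 90239 = -122259)
a = -304080 (a = -181821 - 122259 = -304080)
-((-179280 - f(258, -238)) - a) = -((-179280 - (85 - 1*(-238))) - 1*(-304080)) = -((-179280 - (85 + 238)) + 304080) = -((-179280 - 1*323) + 304080) = -((-179280 - 323) + 304080) = -(-179603 + 304080) = -1*124477 = -124477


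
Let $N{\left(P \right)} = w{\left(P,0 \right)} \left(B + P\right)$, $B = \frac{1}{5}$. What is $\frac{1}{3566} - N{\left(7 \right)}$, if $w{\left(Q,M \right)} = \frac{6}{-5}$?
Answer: $\frac{770281}{89150} \approx 8.6403$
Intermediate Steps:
$w{\left(Q,M \right)} = - \frac{6}{5}$ ($w{\left(Q,M \right)} = 6 \left(- \frac{1}{5}\right) = - \frac{6}{5}$)
$B = \frac{1}{5} \approx 0.2$
$N{\left(P \right)} = - \frac{6}{25} - \frac{6 P}{5}$ ($N{\left(P \right)} = - \frac{6 \left(\frac{1}{5} + P\right)}{5} = - \frac{6}{25} - \frac{6 P}{5}$)
$\frac{1}{3566} - N{\left(7 \right)} = \frac{1}{3566} - \left(- \frac{6}{25} - \frac{42}{5}\right) = \frac{1}{3566} - - \frac{216}{25} = \frac{1}{3566} + \frac{216}{25} = \frac{770281}{89150}$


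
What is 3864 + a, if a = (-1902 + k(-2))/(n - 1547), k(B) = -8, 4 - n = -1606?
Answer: 241522/63 ≈ 3833.7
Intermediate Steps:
n = 1610 (n = 4 - 1*(-1606) = 4 + 1606 = 1610)
a = -1910/63 (a = (-1902 - 8)/(1610 - 1547) = -1910/63 ≈ -30.317)
3864 + a = 3864 - 1910/63 = 241522/63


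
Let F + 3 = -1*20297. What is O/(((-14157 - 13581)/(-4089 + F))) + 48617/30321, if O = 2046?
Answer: 84131290240/46724661 ≈ 1800.6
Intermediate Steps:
F = -20300 (F = -3 - 1*20297 = -3 - 20297 = -20300)
O/(((-14157 - 13581)/(-4089 + F))) + 48617/30321 = 2046/(((-14157 - 13581)/(-4089 - 20300))) + 48617/30321 = 2046/((-27738/(-24389))) + 48617*(1/30321) = 2046/((-27738*(-1/24389))) + 48617/30321 = 2046/(27738/24389) + 48617/30321 = 2046*(24389/27738) + 48617/30321 = 8316649/4623 + 48617/30321 = 84131290240/46724661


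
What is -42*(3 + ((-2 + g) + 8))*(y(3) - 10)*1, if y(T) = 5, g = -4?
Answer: 1050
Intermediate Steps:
-42*(3 + ((-2 + g) + 8))*(y(3) - 10)*1 = -42*(3 + ((-2 - 4) + 8))*(5 - 10)*1 = -42*(3 + (-6 + 8))*(-5)*1 = -42*(3 + 2)*(-5)*1 = -210*(-5)*1 = -42*(-25)*1 = 1050*1 = 1050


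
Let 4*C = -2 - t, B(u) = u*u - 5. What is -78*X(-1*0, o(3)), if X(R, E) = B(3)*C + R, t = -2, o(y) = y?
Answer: 0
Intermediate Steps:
B(u) = -5 + u² (B(u) = u² - 5 = -5 + u²)
C = 0 (C = (-2 - 1*(-2))/4 = (-2 + 2)/4 = (¼)*0 = 0)
X(R, E) = R (X(R, E) = (-5 + 3²)*0 + R = (-5 + 9)*0 + R = 4*0 + R = 0 + R = R)
-78*X(-1*0, o(3)) = -(-78)*0 = -78*0 = 0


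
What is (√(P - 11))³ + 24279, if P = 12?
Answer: 24280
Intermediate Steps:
(√(P - 11))³ + 24279 = (√(12 - 11))³ + 24279 = (√1)³ + 24279 = 1³ + 24279 = 1 + 24279 = 24280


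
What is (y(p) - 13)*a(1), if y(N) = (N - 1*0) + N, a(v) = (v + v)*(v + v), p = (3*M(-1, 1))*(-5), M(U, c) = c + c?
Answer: -292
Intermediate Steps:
M(U, c) = 2*c
p = -30 (p = (3*(2*1))*(-5) = (3*2)*(-5) = 6*(-5) = -30)
a(v) = 4*v**2 (a(v) = (2*v)*(2*v) = 4*v**2)
y(N) = 2*N (y(N) = (N + 0) + N = N + N = 2*N)
(y(p) - 13)*a(1) = (2*(-30) - 13)*(4*1**2) = (-60 - 13)*(4*1) = -73*4 = -292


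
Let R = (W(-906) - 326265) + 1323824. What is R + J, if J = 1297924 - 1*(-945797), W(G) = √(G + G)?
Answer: 3241280 + 2*I*√453 ≈ 3.2413e+6 + 42.568*I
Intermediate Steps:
W(G) = √2*√G (W(G) = √(2*G) = √2*√G)
J = 2243721 (J = 1297924 + 945797 = 2243721)
R = 997559 + 2*I*√453 (R = (√2*√(-906) - 326265) + 1323824 = (√2*(I*√906) - 326265) + 1323824 = (2*I*√453 - 326265) + 1323824 = (-326265 + 2*I*√453) + 1323824 = 997559 + 2*I*√453 ≈ 9.9756e+5 + 42.568*I)
R + J = (997559 + 2*I*√453) + 2243721 = 3241280 + 2*I*√453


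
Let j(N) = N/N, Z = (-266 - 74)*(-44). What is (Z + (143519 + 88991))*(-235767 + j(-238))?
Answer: -58345012020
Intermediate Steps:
Z = 14960 (Z = -340*(-44) = 14960)
j(N) = 1
(Z + (143519 + 88991))*(-235767 + j(-238)) = (14960 + (143519 + 88991))*(-235767 + 1) = (14960 + 232510)*(-235766) = 247470*(-235766) = -58345012020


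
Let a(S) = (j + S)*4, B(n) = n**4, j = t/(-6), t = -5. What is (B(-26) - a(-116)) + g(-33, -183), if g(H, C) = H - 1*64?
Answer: 1372019/3 ≈ 4.5734e+5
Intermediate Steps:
j = 5/6 (j = -5/(-6) = -5*(-1/6) = 5/6 ≈ 0.83333)
a(S) = 10/3 + 4*S (a(S) = (5/6 + S)*4 = 10/3 + 4*S)
g(H, C) = -64 + H (g(H, C) = H - 64 = -64 + H)
(B(-26) - a(-116)) + g(-33, -183) = ((-26)**4 - (10/3 + 4*(-116))) + (-64 - 33) = (456976 - (10/3 - 464)) - 97 = (456976 - 1*(-1382/3)) - 97 = (456976 + 1382/3) - 97 = 1372310/3 - 97 = 1372019/3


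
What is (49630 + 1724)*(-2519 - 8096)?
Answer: -545122710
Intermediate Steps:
(49630 + 1724)*(-2519 - 8096) = 51354*(-10615) = -545122710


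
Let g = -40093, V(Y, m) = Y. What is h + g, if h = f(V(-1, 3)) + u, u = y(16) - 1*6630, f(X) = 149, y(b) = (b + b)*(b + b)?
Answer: -45550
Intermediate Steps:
y(b) = 4*b**2 (y(b) = (2*b)*(2*b) = 4*b**2)
u = -5606 (u = 4*16**2 - 1*6630 = 4*256 - 6630 = 1024 - 6630 = -5606)
h = -5457 (h = 149 - 5606 = -5457)
h + g = -5457 - 40093 = -45550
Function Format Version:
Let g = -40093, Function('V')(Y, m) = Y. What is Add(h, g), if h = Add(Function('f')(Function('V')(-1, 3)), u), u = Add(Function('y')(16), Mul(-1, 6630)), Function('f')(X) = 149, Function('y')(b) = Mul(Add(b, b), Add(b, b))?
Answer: -45550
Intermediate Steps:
Function('y')(b) = Mul(4, Pow(b, 2)) (Function('y')(b) = Mul(Mul(2, b), Mul(2, b)) = Mul(4, Pow(b, 2)))
u = -5606 (u = Add(Mul(4, Pow(16, 2)), Mul(-1, 6630)) = Add(Mul(4, 256), -6630) = Add(1024, -6630) = -5606)
h = -5457 (h = Add(149, -5606) = -5457)
Add(h, g) = Add(-5457, -40093) = -45550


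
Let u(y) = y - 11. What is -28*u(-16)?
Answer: 756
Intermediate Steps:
u(y) = -11 + y
-28*u(-16) = -28*(-11 - 16) = -28*(-27) = 756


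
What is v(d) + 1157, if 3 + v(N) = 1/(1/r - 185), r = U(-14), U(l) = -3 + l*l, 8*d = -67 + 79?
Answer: 41202223/35704 ≈ 1154.0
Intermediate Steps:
d = 3/2 (d = (-67 + 79)/8 = (⅛)*12 = 3/2 ≈ 1.5000)
U(l) = -3 + l²
r = 193 (r = -3 + (-14)² = -3 + 196 = 193)
v(N) = -107305/35704 (v(N) = -3 + 1/(1/193 - 185) = -3 + 1/(-35704/193) = -3 - 193/35704 = -107305/35704)
v(d) + 1157 = -107305/35704 + 1157 = 41202223/35704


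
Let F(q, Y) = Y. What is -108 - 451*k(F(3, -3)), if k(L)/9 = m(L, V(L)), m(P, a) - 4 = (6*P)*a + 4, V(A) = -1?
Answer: -105642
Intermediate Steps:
m(P, a) = 8 + 6*P*a (m(P, a) = 4 + ((6*P)*a + 4) = 4 + (6*P*a + 4) = 4 + (4 + 6*P*a) = 8 + 6*P*a)
k(L) = 72 - 54*L (k(L) = 9*(8 + 6*L*(-1)) = 9*(8 - 6*L) = 72 - 54*L)
-108 - 451*k(F(3, -3)) = -108 - 451*(72 - 54*(-3)) = -108 - 451*(72 + 162) = -108 - 451*234 = -108 - 105534 = -105642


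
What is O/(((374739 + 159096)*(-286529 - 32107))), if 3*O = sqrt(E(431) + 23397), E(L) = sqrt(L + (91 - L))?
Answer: -sqrt(23397 + sqrt(91))/510297147180 ≈ -2.9981e-10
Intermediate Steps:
E(L) = sqrt(91)
O = sqrt(23397 + sqrt(91))/3 (O = sqrt(sqrt(91) + 23397)/3 = sqrt(23397 + sqrt(91))/3 ≈ 50.997)
O/(((374739 + 159096)*(-286529 - 32107))) = (sqrt(23397 + sqrt(91))/3)/(((374739 + 159096)*(-286529 - 32107))) = (sqrt(23397 + sqrt(91))/3)/((533835*(-318636))) = (sqrt(23397 + sqrt(91))/3)/(-170099049060) = (sqrt(23397 + sqrt(91))/3)*(-1/170099049060) = -sqrt(23397 + sqrt(91))/510297147180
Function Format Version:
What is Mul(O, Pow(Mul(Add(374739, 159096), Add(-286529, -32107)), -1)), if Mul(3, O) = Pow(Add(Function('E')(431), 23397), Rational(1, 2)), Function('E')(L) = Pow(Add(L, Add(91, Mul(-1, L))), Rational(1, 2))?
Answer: Mul(Rational(-1, 510297147180), Pow(Add(23397, Pow(91, Rational(1, 2))), Rational(1, 2))) ≈ -2.9981e-10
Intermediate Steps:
Function('E')(L) = Pow(91, Rational(1, 2))
O = Mul(Rational(1, 3), Pow(Add(23397, Pow(91, Rational(1, 2))), Rational(1, 2))) (O = Mul(Rational(1, 3), Pow(Add(Pow(91, Rational(1, 2)), 23397), Rational(1, 2))) = Mul(Rational(1, 3), Pow(Add(23397, Pow(91, Rational(1, 2))), Rational(1, 2))) ≈ 50.997)
Mul(O, Pow(Mul(Add(374739, 159096), Add(-286529, -32107)), -1)) = Mul(Mul(Rational(1, 3), Pow(Add(23397, Pow(91, Rational(1, 2))), Rational(1, 2))), Pow(Mul(Add(374739, 159096), Add(-286529, -32107)), -1)) = Mul(Mul(Rational(1, 3), Pow(Add(23397, Pow(91, Rational(1, 2))), Rational(1, 2))), Pow(Mul(533835, -318636), -1)) = Mul(Mul(Rational(1, 3), Pow(Add(23397, Pow(91, Rational(1, 2))), Rational(1, 2))), Pow(-170099049060, -1)) = Mul(Mul(Rational(1, 3), Pow(Add(23397, Pow(91, Rational(1, 2))), Rational(1, 2))), Rational(-1, 170099049060)) = Mul(Rational(-1, 510297147180), Pow(Add(23397, Pow(91, Rational(1, 2))), Rational(1, 2)))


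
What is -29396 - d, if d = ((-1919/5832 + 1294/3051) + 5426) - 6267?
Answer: -18818264537/659016 ≈ -28555.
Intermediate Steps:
d = -554169799/659016 (d = ((-1919*1/5832 + 1294*(1/3051)) + 5426) - 6267 = ((-1919/5832 + 1294/3051) + 5426) - 6267 = (62657/659016 + 5426) - 6267 = 3575883473/659016 - 6267 = -554169799/659016 ≈ -840.91)
-29396 - d = -29396 - 1*(-554169799/659016) = -29396 + 554169799/659016 = -18818264537/659016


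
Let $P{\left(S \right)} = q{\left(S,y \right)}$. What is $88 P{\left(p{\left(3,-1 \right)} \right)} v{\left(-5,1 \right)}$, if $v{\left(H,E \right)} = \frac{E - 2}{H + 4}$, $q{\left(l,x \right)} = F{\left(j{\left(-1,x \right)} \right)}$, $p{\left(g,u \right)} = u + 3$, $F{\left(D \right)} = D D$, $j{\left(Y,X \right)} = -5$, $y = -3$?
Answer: $2200$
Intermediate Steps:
$F{\left(D \right)} = D^{2}$
$p{\left(g,u \right)} = 3 + u$
$q{\left(l,x \right)} = 25$ ($q{\left(l,x \right)} = \left(-5\right)^{2} = 25$)
$v{\left(H,E \right)} = \frac{-2 + E}{4 + H}$
$P{\left(S \right)} = 25$
$88 P{\left(p{\left(3,-1 \right)} \right)} v{\left(-5,1 \right)} = 88 \cdot 25 \frac{-2 + 1}{4 - 5} = 2200 \frac{1}{-1} \left(-1\right) = 2200 \left(\left(-1\right) \left(-1\right)\right) = 2200 \cdot 1 = 2200$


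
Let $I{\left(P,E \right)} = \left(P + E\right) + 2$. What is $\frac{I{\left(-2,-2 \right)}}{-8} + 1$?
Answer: $\frac{5}{4} \approx 1.25$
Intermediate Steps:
$I{\left(P,E \right)} = 2 + E + P$ ($I{\left(P,E \right)} = \left(E + P\right) + 2 = 2 + E + P$)
$\frac{I{\left(-2,-2 \right)}}{-8} + 1 = \frac{2 - 2 - 2}{-8} + 1 = \left(-2\right) \left(- \frac{1}{8}\right) + 1 = \frac{1}{4} + 1 = \frac{5}{4}$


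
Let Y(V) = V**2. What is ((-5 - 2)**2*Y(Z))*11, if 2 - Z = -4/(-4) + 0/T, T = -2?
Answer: 539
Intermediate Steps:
Z = 1 (Z = 2 - (-4/(-4) + 0/(-2)) = 2 - (-4*(-1/4) + 0*(-1/2)) = 2 - (1 + 0) = 2 - 1*1 = 2 - 1 = 1)
((-5 - 2)**2*Y(Z))*11 = ((-5 - 2)**2*1**2)*11 = ((-7)**2*1)*11 = (49*1)*11 = 49*11 = 539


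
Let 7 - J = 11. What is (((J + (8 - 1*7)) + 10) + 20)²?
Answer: 729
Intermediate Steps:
J = -4 (J = 7 - 1*11 = 7 - 11 = -4)
(((J + (8 - 1*7)) + 10) + 20)² = (((-4 + (8 - 1*7)) + 10) + 20)² = (((-4 + (8 - 7)) + 10) + 20)² = (((-4 + 1) + 10) + 20)² = ((-3 + 10) + 20)² = (7 + 20)² = 27² = 729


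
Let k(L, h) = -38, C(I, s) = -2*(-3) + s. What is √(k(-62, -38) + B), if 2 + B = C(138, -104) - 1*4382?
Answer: 2*I*√1130 ≈ 67.231*I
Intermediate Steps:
C(I, s) = 6 + s
B = -4482 (B = -2 + ((6 - 104) - 1*4382) = -2 + (-98 - 4382) = -2 - 4480 = -4482)
√(k(-62, -38) + B) = √(-38 - 4482) = √(-4520) = 2*I*√1130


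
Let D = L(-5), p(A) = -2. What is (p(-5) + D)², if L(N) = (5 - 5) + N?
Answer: 49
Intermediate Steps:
L(N) = N (L(N) = 0 + N = N)
D = -5
(p(-5) + D)² = (-2 - 5)² = (-7)² = 49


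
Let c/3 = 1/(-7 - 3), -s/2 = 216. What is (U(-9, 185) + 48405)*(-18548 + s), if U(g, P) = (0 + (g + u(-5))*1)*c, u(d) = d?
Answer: -918806616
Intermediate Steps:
s = -432 (s = -2*216 = -432)
c = -3/10 (c = 3/(-7 - 3) = 3/(-10) = 3*(-⅒) = -3/10 ≈ -0.30000)
U(g, P) = 3/2 - 3*g/10 (U(g, P) = (0 + (g - 5)*1)*(-3/10) = (0 + (-5 + g)*1)*(-3/10) = (0 + (-5 + g))*(-3/10) = (-5 + g)*(-3/10) = 3/2 - 3*g/10)
(U(-9, 185) + 48405)*(-18548 + s) = ((3/2 - 3/10*(-9)) + 48405)*(-18548 - 432) = ((3/2 + 27/10) + 48405)*(-18980) = (21/5 + 48405)*(-18980) = (242046/5)*(-18980) = -918806616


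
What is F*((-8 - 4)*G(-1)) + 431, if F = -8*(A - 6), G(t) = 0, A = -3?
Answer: 431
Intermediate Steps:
F = 72 (F = -8*(-3 - 6) = -8*(-9) = 72)
F*((-8 - 4)*G(-1)) + 431 = 72*((-8 - 4)*0) + 431 = 72*(-12*0) + 431 = 72*0 + 431 = 0 + 431 = 431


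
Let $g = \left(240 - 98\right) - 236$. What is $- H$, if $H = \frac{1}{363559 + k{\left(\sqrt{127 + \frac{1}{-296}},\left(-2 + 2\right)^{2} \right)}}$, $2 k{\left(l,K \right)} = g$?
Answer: $- \frac{1}{363512} \approx -2.7509 \cdot 10^{-6}$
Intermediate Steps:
$g = -94$ ($g = 142 - 236 = -94$)
$k{\left(l,K \right)} = -47$ ($k{\left(l,K \right)} = \frac{1}{2} \left(-94\right) = -47$)
$H = \frac{1}{363512}$ ($H = \frac{1}{363559 - 47} = \frac{1}{363512} \approx 2.7509 \cdot 10^{-6}$)
$- H = \left(-1\right) \frac{1}{363512} = - \frac{1}{363512}$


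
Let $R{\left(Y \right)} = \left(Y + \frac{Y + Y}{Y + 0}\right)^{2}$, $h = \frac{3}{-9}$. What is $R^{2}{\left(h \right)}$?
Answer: $\frac{625}{81} \approx 7.716$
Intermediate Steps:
$h = - \frac{1}{3}$ ($h = 3 \left(- \frac{1}{9}\right) = - \frac{1}{3} \approx -0.33333$)
$R{\left(Y \right)} = \left(2 + Y\right)^{2}$ ($R{\left(Y \right)} = \left(Y + \frac{2 Y}{Y}\right)^{2} = \left(Y + 2\right)^{2} = \left(2 + Y\right)^{2}$)
$R^{2}{\left(h \right)} = \left(\left(2 - \frac{1}{3}\right)^{2}\right)^{2} = \left(\left(\frac{5}{3}\right)^{2}\right)^{2} = \left(\frac{25}{9}\right)^{2} = \frac{625}{81}$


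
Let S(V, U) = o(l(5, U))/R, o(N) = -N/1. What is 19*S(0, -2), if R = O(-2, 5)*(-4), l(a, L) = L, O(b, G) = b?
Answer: 19/4 ≈ 4.7500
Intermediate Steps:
R = 8 (R = -2*(-4) = 8)
o(N) = -N
S(V, U) = -U/8
19*S(0, -2) = 19*(-1/8*(-2)) = 19*(1/4) = 19/4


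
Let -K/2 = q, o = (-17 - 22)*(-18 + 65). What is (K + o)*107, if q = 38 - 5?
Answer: -203193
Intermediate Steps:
q = 33
o = -1833 (o = -39*47 = -1833)
K = -66 (K = -2*33 = -66)
(K + o)*107 = (-66 - 1833)*107 = -1899*107 = -203193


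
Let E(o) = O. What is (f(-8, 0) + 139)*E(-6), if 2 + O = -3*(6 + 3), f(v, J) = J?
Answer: -4031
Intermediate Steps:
O = -29 (O = -2 - 3*(6 + 3) = -2 - 3*9 = -2 - 27 = -29)
E(o) = -29
(f(-8, 0) + 139)*E(-6) = (0 + 139)*(-29) = 139*(-29) = -4031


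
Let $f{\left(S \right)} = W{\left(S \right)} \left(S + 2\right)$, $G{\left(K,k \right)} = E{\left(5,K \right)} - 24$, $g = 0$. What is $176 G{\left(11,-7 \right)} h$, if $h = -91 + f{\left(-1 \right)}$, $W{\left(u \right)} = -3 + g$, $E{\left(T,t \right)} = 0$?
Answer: $397056$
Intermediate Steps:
$W{\left(u \right)} = -3$ ($W{\left(u \right)} = -3 + 0 = -3$)
$G{\left(K,k \right)} = -24$ ($G{\left(K,k \right)} = 0 - 24 = -24$)
$f{\left(S \right)} = -6 - 3 S$ ($f{\left(S \right)} = - 3 \left(S + 2\right) = - 3 \left(2 + S\right) = -6 - 3 S$)
$h = -94$ ($h = -91 - 3 = -94$)
$176 G{\left(11,-7 \right)} h = 176 \left(-24\right) \left(-94\right) = \left(-4224\right) \left(-94\right) = 397056$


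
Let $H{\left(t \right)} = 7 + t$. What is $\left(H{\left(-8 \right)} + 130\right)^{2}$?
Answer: $16641$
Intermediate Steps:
$\left(H{\left(-8 \right)} + 130\right)^{2} = \left(\left(7 - 8\right) + 130\right)^{2} = \left(-1 + 130\right)^{2} = 129^{2} = 16641$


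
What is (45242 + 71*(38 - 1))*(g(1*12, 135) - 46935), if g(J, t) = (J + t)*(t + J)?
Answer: -1212330294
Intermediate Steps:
g(J, t) = (J + t)**2 (g(J, t) = (J + t)*(J + t) = (J + t)**2)
(45242 + 71*(38 - 1))*(g(1*12, 135) - 46935) = (45242 + 71*(38 - 1))*((1*12 + 135)**2 - 46935) = (45242 + 71*37)*((12 + 135)**2 - 46935) = (45242 + 2627)*(147**2 - 46935) = 47869*(21609 - 46935) = 47869*(-25326) = -1212330294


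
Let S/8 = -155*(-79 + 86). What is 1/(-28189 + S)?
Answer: -1/36869 ≈ -2.7123e-5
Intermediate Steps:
S = -8680 (S = 8*(-155*(-79 + 86)) = 8*(-155*7) = 8*(-1085) = -8680)
1/(-28189 + S) = 1/(-28189 - 8680) = 1/(-36869) = -1/36869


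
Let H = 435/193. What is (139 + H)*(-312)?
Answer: -8505744/193 ≈ -44071.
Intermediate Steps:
H = 435/193 (H = 435*(1/193) = 435/193 ≈ 2.2539)
(139 + H)*(-312) = (139 + 435/193)*(-312) = (27262/193)*(-312) = -8505744/193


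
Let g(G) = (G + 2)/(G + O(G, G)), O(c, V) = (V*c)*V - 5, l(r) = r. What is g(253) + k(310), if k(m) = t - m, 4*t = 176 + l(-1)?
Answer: -1149811207/4318540 ≈ -266.25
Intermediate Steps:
O(c, V) = -5 + c*V**2 (O(c, V) = c*V**2 - 5 = -5 + c*V**2)
t = 175/4 (t = (176 - 1)/4 = (1/4)*175 = 175/4 ≈ 43.750)
k(m) = 175/4 - m
g(G) = (2 + G)/(-5 + G + G**3) (g(G) = (G + 2)/(G + (-5 + G*G**2)) = (2 + G)/(G + (-5 + G**3)) = (2 + G)/(-5 + G + G**3))
g(253) + k(310) = (2 + 253)/(-5 + 253 + 253**3) + (175/4 - 1*310) = 255/(-5 + 253 + 16194277) + (175/4 - 310) = 255/16194525 - 1065/4 = (1/16194525)*255 - 1065/4 = 17/1079635 - 1065/4 = -1149811207/4318540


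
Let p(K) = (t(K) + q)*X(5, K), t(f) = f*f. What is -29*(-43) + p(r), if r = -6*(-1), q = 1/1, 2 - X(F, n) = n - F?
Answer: 1284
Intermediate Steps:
X(F, n) = 2 + F - n (X(F, n) = 2 - (n - F) = 2 + (F - n) = 2 + F - n)
q = 1
t(f) = f²
r = 6 (r = -1*(-6) = 6)
p(K) = (1 + K²)*(7 - K) (p(K) = (K² + 1)*(2 + 5 - K) = (1 + K²)*(7 - K))
-29*(-43) + p(r) = -29*(-43) + (1 + 6²)*(7 - 1*6) = 1247 + (1 + 36)*(7 - 6) = 1247 + 37*1 = 1247 + 37 = 1284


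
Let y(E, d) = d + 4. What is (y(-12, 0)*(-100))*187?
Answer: -74800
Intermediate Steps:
y(E, d) = 4 + d
(y(-12, 0)*(-100))*187 = ((4 + 0)*(-100))*187 = (4*(-100))*187 = -400*187 = -74800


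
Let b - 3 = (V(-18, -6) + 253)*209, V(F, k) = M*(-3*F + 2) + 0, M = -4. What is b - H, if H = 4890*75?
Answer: -360686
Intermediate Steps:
H = 366750
V(F, k) = -8 + 12*F (V(F, k) = -4*(-3*F + 2) + 0 = -4*(2 - 3*F) + 0 = (-8 + 12*F) + 0 = -8 + 12*F)
b = 6064 (b = 3 + ((-8 + 12*(-18)) + 253)*209 = 3 + ((-8 - 216) + 253)*209 = 3 + (-224 + 253)*209 = 3 + 29*209 = 3 + 6061 = 6064)
b - H = 6064 - 1*366750 = 6064 - 366750 = -360686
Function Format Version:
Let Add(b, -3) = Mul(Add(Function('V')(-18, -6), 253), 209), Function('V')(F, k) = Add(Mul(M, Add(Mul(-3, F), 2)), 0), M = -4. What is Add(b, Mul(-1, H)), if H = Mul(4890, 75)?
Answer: -360686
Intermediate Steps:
H = 366750
Function('V')(F, k) = Add(-8, Mul(12, F)) (Function('V')(F, k) = Add(Mul(-4, Add(Mul(-3, F), 2)), 0) = Add(Mul(-4, Add(2, Mul(-3, F))), 0) = Add(Add(-8, Mul(12, F)), 0) = Add(-8, Mul(12, F)))
b = 6064 (b = Add(3, Mul(Add(Add(-8, Mul(12, -18)), 253), 209)) = Add(3, Mul(Add(Add(-8, -216), 253), 209)) = Add(3, Mul(Add(-224, 253), 209)) = Add(3, Mul(29, 209)) = Add(3, 6061) = 6064)
Add(b, Mul(-1, H)) = Add(6064, Mul(-1, 366750)) = Add(6064, -366750) = -360686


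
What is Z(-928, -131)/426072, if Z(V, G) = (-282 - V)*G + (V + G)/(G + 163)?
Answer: -2709091/13634304 ≈ -0.19870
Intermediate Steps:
Z(V, G) = G*(-282 - V) + (G + V)/(163 + G)
Z(-928, -131)/426072 = ((-928 - 45965*(-131) - 282*(-131)**2 - 1*(-928)*(-131)**2 - 163*(-131)*(-928))/(163 - 131))/426072 = ((-928 + 6021415 - 282*17161 - 1*(-928)*17161 - 19815584)/32)*(1/426072) = ((-928 + 6021415 - 4839402 + 15925408 - 19815584)/32)*(1/426072) = ((1/32)*(-2709091))*(1/426072) = -2709091/32*1/426072 = -2709091/13634304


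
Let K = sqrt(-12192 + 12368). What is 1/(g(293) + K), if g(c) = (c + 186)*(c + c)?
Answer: 140347/39394560730 - sqrt(11)/19697280365 ≈ 3.5624e-6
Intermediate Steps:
K = 4*sqrt(11) (K = sqrt(176) = 4*sqrt(11) ≈ 13.266)
g(c) = 2*c*(186 + c) (g(c) = (186 + c)*(2*c) = 2*c*(186 + c))
1/(g(293) + K) = 1/(2*293*(186 + 293) + 4*sqrt(11)) = 1/(2*293*479 + 4*sqrt(11)) = 1/(280694 + 4*sqrt(11))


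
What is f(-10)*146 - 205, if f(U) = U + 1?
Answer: -1519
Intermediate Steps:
f(U) = 1 + U
f(-10)*146 - 205 = (1 - 10)*146 - 205 = -9*146 - 205 = -1314 - 205 = -1519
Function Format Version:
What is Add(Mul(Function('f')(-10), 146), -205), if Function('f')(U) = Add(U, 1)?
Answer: -1519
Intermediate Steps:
Function('f')(U) = Add(1, U)
Add(Mul(Function('f')(-10), 146), -205) = Add(Mul(Add(1, -10), 146), -205) = Add(Mul(-9, 146), -205) = Add(-1314, -205) = -1519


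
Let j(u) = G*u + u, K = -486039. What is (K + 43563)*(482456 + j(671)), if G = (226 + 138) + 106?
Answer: -353315758572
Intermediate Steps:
G = 470 (G = 364 + 106 = 470)
j(u) = 471*u (j(u) = 470*u + u = 471*u)
(K + 43563)*(482456 + j(671)) = (-486039 + 43563)*(482456 + 471*671) = -442476*(482456 + 316041) = -442476*798497 = -353315758572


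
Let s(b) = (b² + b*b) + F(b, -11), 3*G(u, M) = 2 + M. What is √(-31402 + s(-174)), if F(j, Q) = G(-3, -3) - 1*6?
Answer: √262293/3 ≈ 170.72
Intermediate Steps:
G(u, M) = ⅔ + M/3 (G(u, M) = (2 + M)/3 = ⅔ + M/3)
F(j, Q) = -19/3 (F(j, Q) = (⅔ + (⅓)*(-3)) - 1*6 = (⅔ - 1) - 6 = -⅓ - 6 = -19/3)
s(b) = -19/3 + 2*b² (s(b) = (b² + b*b) - 19/3 = (b² + b²) - 19/3 = 2*b² - 19/3 = -19/3 + 2*b²)
√(-31402 + s(-174)) = √(-31402 + (-19/3 + 2*(-174)²)) = √(-31402 + (-19/3 + 2*30276)) = √(-31402 + (-19/3 + 60552)) = √(-31402 + 181637/3) = √(87431/3) = √262293/3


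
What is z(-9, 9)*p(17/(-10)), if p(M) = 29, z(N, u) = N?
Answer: -261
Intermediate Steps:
z(-9, 9)*p(17/(-10)) = -9*29 = -261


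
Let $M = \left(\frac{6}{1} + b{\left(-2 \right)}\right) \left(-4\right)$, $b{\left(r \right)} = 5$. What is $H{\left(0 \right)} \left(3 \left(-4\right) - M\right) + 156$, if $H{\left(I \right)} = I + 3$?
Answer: $252$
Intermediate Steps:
$H{\left(I \right)} = 3 + I$
$M = -44$ ($M = \left(\frac{6}{1} + 5\right) \left(-4\right) = \left(6 \cdot 1 + 5\right) \left(-4\right) = \left(6 + 5\right) \left(-4\right) = 11 \left(-4\right) = -44$)
$H{\left(0 \right)} \left(3 \left(-4\right) - M\right) + 156 = \left(3 + 0\right) \left(3 \left(-4\right) - -44\right) + 156 = 3 \left(-12 + 44\right) + 156 = 3 \cdot 32 + 156 = 96 + 156 = 252$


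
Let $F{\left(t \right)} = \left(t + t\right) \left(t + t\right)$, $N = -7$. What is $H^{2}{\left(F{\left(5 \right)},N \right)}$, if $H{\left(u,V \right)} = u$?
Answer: $10000$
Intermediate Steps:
$F{\left(t \right)} = 4 t^{2}$ ($F{\left(t \right)} = 2 t 2 t = 4 t^{2}$)
$H^{2}{\left(F{\left(5 \right)},N \right)} = \left(4 \cdot 5^{2}\right)^{2} = \left(4 \cdot 25\right)^{2} = 100^{2} = 10000$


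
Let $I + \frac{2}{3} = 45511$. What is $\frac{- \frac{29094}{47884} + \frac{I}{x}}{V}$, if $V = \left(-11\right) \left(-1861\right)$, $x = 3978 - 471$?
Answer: $\frac{3115776215}{5156517611322} \approx 0.00060424$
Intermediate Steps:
$I = \frac{136531}{3}$ ($I = - \frac{2}{3} + 45511 = \frac{136531}{3} \approx 45510.0$)
$x = 3507$ ($x = 3978 - 471 = 3507$)
$V = 20471$
$\frac{- \frac{29094}{47884} + \frac{I}{x}}{V} = \frac{- \frac{29094}{47884} + \frac{136531}{3 \cdot 3507}}{20471} = \left(\left(-29094\right) \frac{1}{47884} + \frac{136531}{3} \cdot \frac{1}{3507}\right) \frac{1}{20471} = \left(- \frac{14547}{23942} + \frac{136531}{10521}\right) \frac{1}{20471} = \frac{3115776215}{251893782} \cdot \frac{1}{20471} = \frac{3115776215}{5156517611322}$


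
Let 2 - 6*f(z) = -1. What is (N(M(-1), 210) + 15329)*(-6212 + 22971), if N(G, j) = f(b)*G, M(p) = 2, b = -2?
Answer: 256915470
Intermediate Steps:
f(z) = ½ (f(z) = ⅓ - ⅙*(-1) = ⅓ + ⅙ = ½)
N(G, j) = G/2
(N(M(-1), 210) + 15329)*(-6212 + 22971) = ((½)*2 + 15329)*(-6212 + 22971) = (1 + 15329)*16759 = 15330*16759 = 256915470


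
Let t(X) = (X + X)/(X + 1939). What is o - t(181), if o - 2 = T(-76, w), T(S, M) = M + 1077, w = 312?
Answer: 1474279/1060 ≈ 1390.8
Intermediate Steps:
T(S, M) = 1077 + M
t(X) = 2*X/(1939 + X) (t(X) = (2*X)/(1939 + X) = 2*X/(1939 + X))
o = 1391 (o = 2 + (1077 + 312) = 2 + 1389 = 1391)
o - t(181) = 1391 - 2*181/(1939 + 181) = 1391 - 2*181/2120 = 1391 - 1*181/1060 = 1391 - 181/1060 = 1474279/1060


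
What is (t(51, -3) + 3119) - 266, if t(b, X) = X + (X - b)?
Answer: 2796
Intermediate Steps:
t(b, X) = -b + 2*X
(t(51, -3) + 3119) - 266 = ((-1*51 + 2*(-3)) + 3119) - 266 = ((-51 - 6) + 3119) - 266 = (-57 + 3119) - 266 = 3062 - 266 = 2796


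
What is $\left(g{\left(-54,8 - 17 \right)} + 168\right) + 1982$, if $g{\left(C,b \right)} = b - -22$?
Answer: $2163$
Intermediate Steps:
$g{\left(C,b \right)} = 22 + b$ ($g{\left(C,b \right)} = b + 22 = 22 + b$)
$\left(g{\left(-54,8 - 17 \right)} + 168\right) + 1982 = \left(\left(22 + \left(8 - 17\right)\right) + 168\right) + 1982 = \left(\left(22 - 9\right) + 168\right) + 1982 = \left(13 + 168\right) + 1982 = 181 + 1982 = 2163$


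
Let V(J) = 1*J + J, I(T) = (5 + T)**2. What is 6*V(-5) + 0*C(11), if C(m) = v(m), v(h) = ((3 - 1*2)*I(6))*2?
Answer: -60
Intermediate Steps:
V(J) = 2*J (V(J) = J + J = 2*J)
v(h) = 242 (v(h) = ((3 - 1*2)*(5 + 6)**2)*2 = ((3 - 2)*11**2)*2 = (1*121)*2 = 121*2 = 242)
C(m) = 242
6*V(-5) + 0*C(11) = 6*(2*(-5)) + 0*242 = 6*(-10) + 0 = -60 + 0 = -60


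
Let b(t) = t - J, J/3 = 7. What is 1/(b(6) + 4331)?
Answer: 1/4316 ≈ 0.00023170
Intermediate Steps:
J = 21 (J = 3*7 = 21)
b(t) = -21 + t (b(t) = t - 1*21 = t - 21 = -21 + t)
1/(b(6) + 4331) = 1/((-21 + 6) + 4331) = 1/(-15 + 4331) = 1/4316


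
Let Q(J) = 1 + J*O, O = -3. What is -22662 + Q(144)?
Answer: -23093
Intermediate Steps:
Q(J) = 1 - 3*J (Q(J) = 1 + J*(-3) = 1 - 3*J)
-22662 + Q(144) = -22662 + (1 - 3*144) = -22662 + (1 - 432) = -22662 - 431 = -23093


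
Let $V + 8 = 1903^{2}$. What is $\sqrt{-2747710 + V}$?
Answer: $\sqrt{873691} \approx 934.71$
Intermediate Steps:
$V = 3621401$ ($V = -8 + 1903^{2} = -8 + 3621409 = 3621401$)
$\sqrt{-2747710 + V} = \sqrt{-2747710 + 3621401} = \sqrt{873691}$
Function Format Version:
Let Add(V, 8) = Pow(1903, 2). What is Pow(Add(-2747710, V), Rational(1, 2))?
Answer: Pow(873691, Rational(1, 2)) ≈ 934.71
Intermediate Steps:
V = 3621401 (V = Add(-8, Pow(1903, 2)) = Add(-8, 3621409) = 3621401)
Pow(Add(-2747710, V), Rational(1, 2)) = Pow(Add(-2747710, 3621401), Rational(1, 2)) = Pow(873691, Rational(1, 2))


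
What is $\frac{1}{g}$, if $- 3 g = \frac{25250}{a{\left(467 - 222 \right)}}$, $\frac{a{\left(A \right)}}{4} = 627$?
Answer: $- \frac{3762}{12625} \approx -0.29798$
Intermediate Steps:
$a{\left(A \right)} = 2508$ ($a{\left(A \right)} = 4 \cdot 627 = 2508$)
$g = - \frac{12625}{3762}$ ($g = - \frac{25250 \cdot \frac{1}{2508}}{3} = \left(- \frac{1}{3}\right) \frac{12625}{1254} = - \frac{12625}{3762} \approx -3.3559$)
$\frac{1}{g} = \frac{1}{- \frac{12625}{3762}} = - \frac{3762}{12625}$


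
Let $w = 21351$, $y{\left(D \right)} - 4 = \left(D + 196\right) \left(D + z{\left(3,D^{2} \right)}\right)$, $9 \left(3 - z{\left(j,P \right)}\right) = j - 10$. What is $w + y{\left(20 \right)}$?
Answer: $26491$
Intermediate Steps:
$z{\left(j,P \right)} = \frac{37}{9} - \frac{j}{9}$ ($z{\left(j,P \right)} = 3 - \frac{j - 10}{9} = 3 - \frac{-10 + j}{9} = 3 - \left(- \frac{10}{9} + \frac{j}{9}\right) = \frac{37}{9} - \frac{j}{9}$)
$y{\left(D \right)} = 4 + \left(196 + D\right) \left(\frac{34}{9} + D\right)$ ($y{\left(D \right)} = 4 + \left(D + 196\right) \left(D + \left(\frac{37}{9} - \frac{1}{3}\right)\right) = 4 + \left(196 + D\right) \left(D + \left(\frac{37}{9} - \frac{1}{3}\right)\right) = 4 + \left(196 + D\right) \left(D + \frac{34}{9}\right) = 4 + \left(196 + D\right) \left(\frac{34}{9} + D\right)$)
$w + y{\left(20 \right)} = 21351 + \left(\frac{6700}{9} + 20^{2} + \frac{1798}{9} \cdot 20\right) = 21351 + \left(\frac{6700}{9} + 400 + \frac{35960}{9}\right) = 21351 + 5140 = 26491$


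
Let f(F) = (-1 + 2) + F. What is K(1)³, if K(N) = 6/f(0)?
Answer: 216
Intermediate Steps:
f(F) = 1 + F
K(N) = 6 (K(N) = 6/(1 + 0) = 6/1 = 6*1 = 6)
K(1)³ = 6³ = 216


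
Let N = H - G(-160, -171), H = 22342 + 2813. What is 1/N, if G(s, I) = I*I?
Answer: -1/4086 ≈ -0.00024474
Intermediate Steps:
G(s, I) = I²
H = 25155
N = -4086 (N = 25155 - 1*(-171)² = 25155 - 1*29241 = 25155 - 29241 = -4086)
1/N = 1/(-4086) = -1/4086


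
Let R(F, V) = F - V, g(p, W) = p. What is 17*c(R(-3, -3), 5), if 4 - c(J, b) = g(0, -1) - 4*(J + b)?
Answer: 408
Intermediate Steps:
c(J, b) = 4 + 4*J + 4*b (c(J, b) = 4 - (0 - 4*(J + b)) = 4 - (0 + (-4*J - 4*b)) = 4 - (-4*J - 4*b) = 4 + (4*J + 4*b) = 4 + 4*J + 4*b)
17*c(R(-3, -3), 5) = 17*(4 + 4*(-3 - 1*(-3)) + 4*5) = 17*(4 + 4*(-3 + 3) + 20) = 17*(4 + 4*0 + 20) = 17*(4 + 0 + 20) = 17*24 = 408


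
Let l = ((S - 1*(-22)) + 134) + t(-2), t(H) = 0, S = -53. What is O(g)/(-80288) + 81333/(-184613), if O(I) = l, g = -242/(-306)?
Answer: -30017/67936 ≈ -0.44184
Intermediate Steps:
l = 103 (l = ((-53 - 1*(-22)) + 134) + 0 = ((-53 + 22) + 134) + 0 = (-31 + 134) + 0 = 103 + 0 = 103)
g = 121/153 (g = -242*(-1/306) = 121/153 ≈ 0.79085)
O(I) = 103
O(g)/(-80288) + 81333/(-184613) = 103/(-80288) + 81333/(-184613) = 103*(-1/80288) + 81333*(-1/184613) = -103/80288 - 63/143 = -30017/67936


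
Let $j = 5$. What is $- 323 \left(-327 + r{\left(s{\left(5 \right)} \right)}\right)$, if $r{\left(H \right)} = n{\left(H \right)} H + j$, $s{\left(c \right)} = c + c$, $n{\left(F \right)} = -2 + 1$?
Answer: $107236$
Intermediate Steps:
$n{\left(F \right)} = -1$
$s{\left(c \right)} = 2 c$
$r{\left(H \right)} = 5 - H$ ($r{\left(H \right)} = - H + 5 = 5 - H$)
$- 323 \left(-327 + r{\left(s{\left(5 \right)} \right)}\right) = - 323 \left(-327 + \left(5 - 2 \cdot 5\right)\right) = - 323 \left(-327 + \left(5 - 10\right)\right) = - 323 \left(-327 - 5\right) = \left(-323\right) \left(-332\right) = 107236$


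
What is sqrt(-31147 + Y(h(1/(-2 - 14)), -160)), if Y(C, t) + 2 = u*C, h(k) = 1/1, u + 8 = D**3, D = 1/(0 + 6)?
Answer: I*sqrt(40379466)/36 ≈ 176.51*I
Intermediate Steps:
D = 1/6 ≈ 0.16667
u = -1727/216 (u = -8 + (1/6)**3 = -8 + 1/216 = -1727/216 ≈ -7.9954)
h(k) = 1
Y(C, t) = -2 - 1727*C/216
sqrt(-31147 + Y(h(1/(-2 - 14)), -160)) = sqrt(-31147 + (-2 - 1727/216*1)) = sqrt(-31147 + (-2 - 1727/216)) = sqrt(-31147 - 2159/216) = sqrt(-6729911/216) = I*sqrt(40379466)/36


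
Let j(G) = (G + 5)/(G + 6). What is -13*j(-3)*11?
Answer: -286/3 ≈ -95.333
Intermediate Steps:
j(G) = (5 + G)/(6 + G)
-13*j(-3)*11 = -13*(5 - 3)/(6 - 3)*11 = -13*2/3*11 = -26/3*11 = -286/3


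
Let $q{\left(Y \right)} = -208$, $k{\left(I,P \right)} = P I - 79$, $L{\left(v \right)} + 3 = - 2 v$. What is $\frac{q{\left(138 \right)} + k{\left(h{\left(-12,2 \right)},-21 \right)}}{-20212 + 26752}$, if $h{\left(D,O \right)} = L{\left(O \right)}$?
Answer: $- \frac{7}{327} \approx -0.021407$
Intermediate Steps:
$L{\left(v \right)} = -3 - 2 v$
$h{\left(D,O \right)} = -3 - 2 O$
$k{\left(I,P \right)} = -79 + I P$ ($k{\left(I,P \right)} = I P - 79 = -79 + I P$)
$\frac{q{\left(138 \right)} + k{\left(h{\left(-12,2 \right)},-21 \right)}}{-20212 + 26752} = \frac{-208 - \left(79 - \left(-3 - 4\right) \left(-21\right)\right)}{-20212 + 26752} = \frac{-208 - \left(79 - \left(-3 - 4\right) \left(-21\right)\right)}{6540} = \left(-208 - -68\right) \frac{1}{6540} = \left(-208 + \left(-79 + 147\right)\right) \frac{1}{6540} = \left(-208 + 68\right) \frac{1}{6540} = \left(-140\right) \frac{1}{6540} = - \frac{7}{327}$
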